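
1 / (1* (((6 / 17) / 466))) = 3961 / 3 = 1320.33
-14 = -14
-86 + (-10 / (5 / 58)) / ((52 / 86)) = -3612 / 13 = -277.85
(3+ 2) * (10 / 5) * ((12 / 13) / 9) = 40 / 39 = 1.03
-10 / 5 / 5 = -2 / 5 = -0.40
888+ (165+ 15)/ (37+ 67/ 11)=70482/ 79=892.18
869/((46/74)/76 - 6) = -2443628/16849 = -145.03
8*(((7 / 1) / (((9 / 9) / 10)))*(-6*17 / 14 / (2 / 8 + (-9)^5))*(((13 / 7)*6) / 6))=42432 / 330673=0.13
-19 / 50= -0.38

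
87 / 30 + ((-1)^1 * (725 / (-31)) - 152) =-38971 / 310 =-125.71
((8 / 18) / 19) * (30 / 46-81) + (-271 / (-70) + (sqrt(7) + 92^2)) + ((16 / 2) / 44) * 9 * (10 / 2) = 8476.82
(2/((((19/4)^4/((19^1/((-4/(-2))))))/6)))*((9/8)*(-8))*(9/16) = -7776/6859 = -1.13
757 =757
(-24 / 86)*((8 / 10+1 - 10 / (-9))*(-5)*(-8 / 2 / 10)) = -1048 / 645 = -1.62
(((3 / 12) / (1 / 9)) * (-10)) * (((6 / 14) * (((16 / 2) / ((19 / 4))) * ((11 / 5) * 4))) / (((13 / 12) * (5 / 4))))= -912384 / 8645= -105.54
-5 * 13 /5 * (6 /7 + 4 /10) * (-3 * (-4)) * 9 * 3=-185328 /35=-5295.09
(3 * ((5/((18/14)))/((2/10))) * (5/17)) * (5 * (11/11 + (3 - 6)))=-8750/51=-171.57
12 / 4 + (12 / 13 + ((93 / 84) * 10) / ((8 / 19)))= 43997 / 1456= 30.22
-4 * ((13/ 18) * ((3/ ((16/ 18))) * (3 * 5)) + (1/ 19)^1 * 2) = -11147/ 76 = -146.67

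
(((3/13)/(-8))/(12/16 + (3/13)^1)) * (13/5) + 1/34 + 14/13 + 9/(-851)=958493/940355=1.02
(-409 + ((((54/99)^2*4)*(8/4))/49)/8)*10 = -24249250/5929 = -4089.94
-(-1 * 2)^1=2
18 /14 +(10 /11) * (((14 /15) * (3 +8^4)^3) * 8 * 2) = 215978146089961 /231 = 934970329393.77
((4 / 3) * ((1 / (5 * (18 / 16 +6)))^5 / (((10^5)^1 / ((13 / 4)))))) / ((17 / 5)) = 13312 / 59934169740234375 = 0.00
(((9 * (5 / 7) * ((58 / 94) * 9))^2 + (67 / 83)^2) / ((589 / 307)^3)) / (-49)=-3.68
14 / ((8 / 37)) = 259 / 4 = 64.75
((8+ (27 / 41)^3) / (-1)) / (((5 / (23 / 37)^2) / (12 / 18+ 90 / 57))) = -38667005312 / 26890561965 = -1.44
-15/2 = -7.50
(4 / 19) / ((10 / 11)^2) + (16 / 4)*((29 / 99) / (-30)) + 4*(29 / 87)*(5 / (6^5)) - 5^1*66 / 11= -907567643 / 30472200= -29.78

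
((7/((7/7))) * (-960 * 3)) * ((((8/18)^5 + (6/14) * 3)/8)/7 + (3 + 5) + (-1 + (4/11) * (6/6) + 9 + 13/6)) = -374040.01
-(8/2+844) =-848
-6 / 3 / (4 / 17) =-17 / 2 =-8.50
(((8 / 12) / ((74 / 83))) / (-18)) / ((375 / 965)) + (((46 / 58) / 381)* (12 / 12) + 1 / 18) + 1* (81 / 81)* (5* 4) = 19.95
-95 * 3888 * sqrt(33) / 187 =-369360 * sqrt(33) / 187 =-11346.59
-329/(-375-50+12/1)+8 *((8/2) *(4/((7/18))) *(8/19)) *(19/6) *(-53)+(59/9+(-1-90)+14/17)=-23342.25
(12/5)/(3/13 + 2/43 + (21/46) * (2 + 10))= 154284/369995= 0.42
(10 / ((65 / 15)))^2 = 900 / 169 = 5.33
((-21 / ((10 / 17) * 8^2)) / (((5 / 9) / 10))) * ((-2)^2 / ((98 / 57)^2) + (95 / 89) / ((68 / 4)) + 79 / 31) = -12053964213 / 302827840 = -39.80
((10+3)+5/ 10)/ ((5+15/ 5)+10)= 3/ 4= 0.75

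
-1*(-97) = 97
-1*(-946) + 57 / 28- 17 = 26069 / 28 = 931.04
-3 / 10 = -0.30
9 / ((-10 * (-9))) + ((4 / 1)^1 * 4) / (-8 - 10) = -71 / 90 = -0.79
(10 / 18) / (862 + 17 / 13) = 65 / 101007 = 0.00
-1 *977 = -977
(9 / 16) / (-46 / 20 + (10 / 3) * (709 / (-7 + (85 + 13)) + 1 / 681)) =8366085 / 352128008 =0.02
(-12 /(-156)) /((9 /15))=5 /39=0.13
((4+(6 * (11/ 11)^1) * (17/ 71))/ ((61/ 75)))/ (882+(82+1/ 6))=34740/ 5010967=0.01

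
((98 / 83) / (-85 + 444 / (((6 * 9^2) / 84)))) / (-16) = 1323 / 148072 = 0.01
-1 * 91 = -91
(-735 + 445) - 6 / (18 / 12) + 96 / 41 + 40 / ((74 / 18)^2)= -16237662 / 56129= -289.29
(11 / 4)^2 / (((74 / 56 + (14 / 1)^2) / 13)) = 847 / 1700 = 0.50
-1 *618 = -618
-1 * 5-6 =-11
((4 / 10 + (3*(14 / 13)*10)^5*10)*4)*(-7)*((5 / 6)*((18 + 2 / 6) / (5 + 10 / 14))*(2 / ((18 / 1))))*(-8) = 704425741280507708 / 30074733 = 23422510227.46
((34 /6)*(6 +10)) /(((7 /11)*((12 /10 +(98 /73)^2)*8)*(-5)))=-996523 /839937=-1.19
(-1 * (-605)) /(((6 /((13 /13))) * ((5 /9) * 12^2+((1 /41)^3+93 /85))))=3544262425 /2850435228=1.24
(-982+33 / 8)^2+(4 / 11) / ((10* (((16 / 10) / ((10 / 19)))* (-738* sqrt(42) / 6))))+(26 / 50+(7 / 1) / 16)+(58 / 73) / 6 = 335066708183 / 350400 - 5* sqrt(42) / 2159388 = 956240.61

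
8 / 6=4 / 3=1.33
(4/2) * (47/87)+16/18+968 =253162/261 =969.97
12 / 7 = 1.71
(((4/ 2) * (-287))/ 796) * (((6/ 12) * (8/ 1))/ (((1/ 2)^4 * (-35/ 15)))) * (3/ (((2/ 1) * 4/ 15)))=22140/ 199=111.26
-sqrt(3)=-1.73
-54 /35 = -1.54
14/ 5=2.80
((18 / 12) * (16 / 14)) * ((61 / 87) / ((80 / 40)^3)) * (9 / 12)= 183 / 1624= 0.11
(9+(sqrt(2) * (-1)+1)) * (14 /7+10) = 120- 12 * sqrt(2) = 103.03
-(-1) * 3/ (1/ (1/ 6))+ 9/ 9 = 3/ 2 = 1.50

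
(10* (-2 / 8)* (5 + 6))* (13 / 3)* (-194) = 69355 / 3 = 23118.33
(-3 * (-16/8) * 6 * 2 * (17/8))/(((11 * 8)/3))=459/88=5.22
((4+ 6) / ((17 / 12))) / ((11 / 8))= 960 / 187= 5.13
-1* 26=-26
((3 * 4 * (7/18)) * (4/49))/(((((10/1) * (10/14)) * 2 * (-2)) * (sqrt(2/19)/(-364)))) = 182 * sqrt(38)/75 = 14.96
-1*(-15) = 15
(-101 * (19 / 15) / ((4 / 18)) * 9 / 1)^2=2684586969 / 100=26845869.69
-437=-437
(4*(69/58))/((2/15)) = 1035/29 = 35.69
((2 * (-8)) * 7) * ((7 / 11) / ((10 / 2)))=-784 / 55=-14.25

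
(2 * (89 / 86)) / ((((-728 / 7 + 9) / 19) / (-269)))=23941 / 215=111.35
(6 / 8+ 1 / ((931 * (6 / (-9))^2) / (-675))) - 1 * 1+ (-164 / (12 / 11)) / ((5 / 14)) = -11809213 / 27930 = -422.81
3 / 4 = 0.75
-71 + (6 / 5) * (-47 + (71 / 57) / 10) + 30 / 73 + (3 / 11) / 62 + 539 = 9747018191 / 23648350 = 412.16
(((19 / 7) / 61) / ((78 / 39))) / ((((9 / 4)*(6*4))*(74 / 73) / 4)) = 1387 / 853146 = 0.00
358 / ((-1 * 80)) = -179 / 40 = -4.48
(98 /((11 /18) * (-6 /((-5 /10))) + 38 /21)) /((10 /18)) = 3087 /160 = 19.29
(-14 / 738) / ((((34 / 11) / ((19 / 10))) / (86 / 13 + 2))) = -40964 / 407745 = -0.10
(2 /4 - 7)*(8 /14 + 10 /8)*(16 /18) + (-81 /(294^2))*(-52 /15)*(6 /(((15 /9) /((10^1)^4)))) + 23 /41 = 31596146 /295323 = 106.99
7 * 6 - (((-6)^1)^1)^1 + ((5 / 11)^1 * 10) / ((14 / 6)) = 49.95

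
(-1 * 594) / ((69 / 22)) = -4356 / 23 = -189.39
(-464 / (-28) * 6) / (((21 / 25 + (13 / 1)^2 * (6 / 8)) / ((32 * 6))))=4454400 / 29771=149.62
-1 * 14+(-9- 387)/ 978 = -2348/ 163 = -14.40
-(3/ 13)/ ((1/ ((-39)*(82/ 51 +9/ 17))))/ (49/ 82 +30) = 26814/ 42653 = 0.63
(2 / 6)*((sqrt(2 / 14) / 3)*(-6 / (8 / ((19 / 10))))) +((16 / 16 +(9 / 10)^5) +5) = 659049 / 100000 - 19*sqrt(7) / 840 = 6.53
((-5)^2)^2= 625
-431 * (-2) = 862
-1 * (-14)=14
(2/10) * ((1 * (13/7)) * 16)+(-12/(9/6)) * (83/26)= -8916/455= -19.60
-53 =-53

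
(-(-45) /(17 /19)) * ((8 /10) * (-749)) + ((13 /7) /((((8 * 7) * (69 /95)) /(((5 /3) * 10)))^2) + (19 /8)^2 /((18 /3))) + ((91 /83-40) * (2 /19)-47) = -1522411627068562555 /50434230075264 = -30186.08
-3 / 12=-1 / 4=-0.25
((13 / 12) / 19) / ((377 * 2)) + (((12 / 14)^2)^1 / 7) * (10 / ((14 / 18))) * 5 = 214231201 / 31750824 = 6.75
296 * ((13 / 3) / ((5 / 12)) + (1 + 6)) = 25752 / 5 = 5150.40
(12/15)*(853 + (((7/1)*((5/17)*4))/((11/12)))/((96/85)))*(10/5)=75764/55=1377.53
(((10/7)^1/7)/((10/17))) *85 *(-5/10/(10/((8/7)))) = -578/343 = -1.69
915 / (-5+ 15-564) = -915 / 554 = -1.65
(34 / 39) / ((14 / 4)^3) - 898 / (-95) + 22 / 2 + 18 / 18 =21.47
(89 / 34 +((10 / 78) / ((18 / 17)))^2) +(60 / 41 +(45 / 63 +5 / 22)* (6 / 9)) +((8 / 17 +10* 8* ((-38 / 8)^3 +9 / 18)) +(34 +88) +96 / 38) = -1055793330041986 / 125629414911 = -8404.03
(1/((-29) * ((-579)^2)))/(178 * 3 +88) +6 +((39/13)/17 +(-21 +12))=-290259703601/102800311686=-2.82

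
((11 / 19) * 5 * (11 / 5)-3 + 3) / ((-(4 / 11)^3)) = -161051 / 1216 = -132.44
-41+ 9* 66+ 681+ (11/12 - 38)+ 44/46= 330613/276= 1197.87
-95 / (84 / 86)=-4085 / 42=-97.26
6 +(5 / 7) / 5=43 / 7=6.14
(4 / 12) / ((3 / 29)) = 29 / 9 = 3.22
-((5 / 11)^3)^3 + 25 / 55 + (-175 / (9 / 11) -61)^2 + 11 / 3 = 14433020809167023 / 190993762971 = 75568.02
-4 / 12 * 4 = -1.33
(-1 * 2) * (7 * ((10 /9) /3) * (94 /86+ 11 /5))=-17.07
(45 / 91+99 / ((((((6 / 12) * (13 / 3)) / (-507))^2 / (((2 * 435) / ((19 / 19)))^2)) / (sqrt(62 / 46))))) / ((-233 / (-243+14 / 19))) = 207135 / 402857+18886278499030800 * sqrt(713) / 101821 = 4952834275272.76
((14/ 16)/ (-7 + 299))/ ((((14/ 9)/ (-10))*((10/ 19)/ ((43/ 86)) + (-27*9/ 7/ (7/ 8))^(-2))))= -100973790/ 5520868747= -0.02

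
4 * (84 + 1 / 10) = 1682 / 5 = 336.40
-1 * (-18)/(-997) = -18/997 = -0.02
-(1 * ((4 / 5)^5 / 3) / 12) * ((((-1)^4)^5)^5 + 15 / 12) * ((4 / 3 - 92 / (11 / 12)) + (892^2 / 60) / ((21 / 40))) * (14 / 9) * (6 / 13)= -892722176 / 2413125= -369.94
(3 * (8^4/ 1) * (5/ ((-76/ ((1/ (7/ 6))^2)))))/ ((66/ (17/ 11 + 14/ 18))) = -2355200/ 112651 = -20.91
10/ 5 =2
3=3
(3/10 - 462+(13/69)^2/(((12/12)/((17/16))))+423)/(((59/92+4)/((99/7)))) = -161982601/1374940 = -117.81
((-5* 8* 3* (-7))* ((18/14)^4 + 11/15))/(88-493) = -998608/138915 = -7.19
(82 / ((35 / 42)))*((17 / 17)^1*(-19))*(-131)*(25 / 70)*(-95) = -58167930 / 7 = -8309704.29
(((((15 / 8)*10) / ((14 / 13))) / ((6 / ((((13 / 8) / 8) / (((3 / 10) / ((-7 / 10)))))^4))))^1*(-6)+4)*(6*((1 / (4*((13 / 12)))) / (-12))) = -11311677149 / 31406948352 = -0.36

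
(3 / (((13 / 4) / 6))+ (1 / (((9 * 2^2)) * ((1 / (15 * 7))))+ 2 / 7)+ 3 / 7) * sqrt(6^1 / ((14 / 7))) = 10013 * sqrt(3) / 1092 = 15.88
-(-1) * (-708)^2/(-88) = -62658/11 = -5696.18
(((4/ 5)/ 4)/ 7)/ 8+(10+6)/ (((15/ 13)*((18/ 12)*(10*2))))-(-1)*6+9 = 194869/ 12600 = 15.47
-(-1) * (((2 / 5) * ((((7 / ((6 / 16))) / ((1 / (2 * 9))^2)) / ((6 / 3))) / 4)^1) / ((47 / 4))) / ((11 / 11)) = 25.74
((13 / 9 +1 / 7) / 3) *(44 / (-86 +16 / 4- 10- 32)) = -1100 / 5859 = -0.19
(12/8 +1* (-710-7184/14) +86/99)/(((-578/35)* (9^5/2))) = 497645/198758934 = 0.00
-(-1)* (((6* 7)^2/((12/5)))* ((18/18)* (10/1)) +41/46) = 338141/46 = 7350.89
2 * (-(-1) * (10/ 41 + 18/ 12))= 143/ 41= 3.49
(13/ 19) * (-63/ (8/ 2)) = -819/ 76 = -10.78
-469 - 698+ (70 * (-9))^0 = -1166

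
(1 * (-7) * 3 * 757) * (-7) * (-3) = -333837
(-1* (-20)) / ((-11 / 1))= -20 / 11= -1.82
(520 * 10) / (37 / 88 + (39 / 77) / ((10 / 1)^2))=80080000 / 6553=12220.36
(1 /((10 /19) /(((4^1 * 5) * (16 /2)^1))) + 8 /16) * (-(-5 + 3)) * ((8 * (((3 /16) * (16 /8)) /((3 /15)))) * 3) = 27405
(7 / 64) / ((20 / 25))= 35 / 256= 0.14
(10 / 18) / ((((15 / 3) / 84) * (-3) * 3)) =-28 / 27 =-1.04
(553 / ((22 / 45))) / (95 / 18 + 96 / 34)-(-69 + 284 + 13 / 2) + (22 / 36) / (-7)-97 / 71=-10164060334 / 121974237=-83.33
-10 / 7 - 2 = -24 / 7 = -3.43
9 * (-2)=-18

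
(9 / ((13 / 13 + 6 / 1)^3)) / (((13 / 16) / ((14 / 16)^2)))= 9 / 364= 0.02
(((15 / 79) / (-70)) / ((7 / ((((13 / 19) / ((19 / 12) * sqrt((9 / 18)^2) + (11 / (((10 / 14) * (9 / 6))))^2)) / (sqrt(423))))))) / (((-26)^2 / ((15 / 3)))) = -1125 * sqrt(47) / 8590117430167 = -0.00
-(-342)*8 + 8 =2744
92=92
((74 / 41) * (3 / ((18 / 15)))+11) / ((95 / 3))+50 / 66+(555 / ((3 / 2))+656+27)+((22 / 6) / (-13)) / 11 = 1761557177 / 1670955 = 1054.22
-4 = -4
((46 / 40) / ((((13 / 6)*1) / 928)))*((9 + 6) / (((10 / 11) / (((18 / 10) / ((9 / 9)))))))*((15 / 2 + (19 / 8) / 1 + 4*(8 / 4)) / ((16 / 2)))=32686.34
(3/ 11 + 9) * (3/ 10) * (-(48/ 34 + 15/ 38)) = -10503/ 2090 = -5.03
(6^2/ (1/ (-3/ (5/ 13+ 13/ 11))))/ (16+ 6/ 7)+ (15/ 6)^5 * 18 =827757/ 472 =1753.72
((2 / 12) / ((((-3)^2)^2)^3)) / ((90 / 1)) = 1 / 286978140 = 0.00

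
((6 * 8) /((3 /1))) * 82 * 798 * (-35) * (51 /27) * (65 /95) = -142076480 /3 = -47358826.67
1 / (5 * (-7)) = -1 / 35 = -0.03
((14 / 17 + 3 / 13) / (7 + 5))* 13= 233 / 204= 1.14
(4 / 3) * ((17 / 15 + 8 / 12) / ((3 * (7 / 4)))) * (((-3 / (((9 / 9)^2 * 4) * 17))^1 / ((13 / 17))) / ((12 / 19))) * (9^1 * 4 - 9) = -513 / 455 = -1.13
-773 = -773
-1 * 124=-124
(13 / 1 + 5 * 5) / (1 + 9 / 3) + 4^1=27 / 2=13.50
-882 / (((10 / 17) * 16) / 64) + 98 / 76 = -1139299 / 190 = -5996.31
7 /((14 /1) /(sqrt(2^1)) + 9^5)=413343 /3486784303 - 49 * sqrt(2) /3486784303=0.00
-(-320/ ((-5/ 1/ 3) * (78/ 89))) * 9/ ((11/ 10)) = -256320/ 143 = -1792.45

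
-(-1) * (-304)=-304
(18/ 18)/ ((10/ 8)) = 4/ 5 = 0.80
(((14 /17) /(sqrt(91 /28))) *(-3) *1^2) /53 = -84 *sqrt(13) /11713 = -0.03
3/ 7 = 0.43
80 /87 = 0.92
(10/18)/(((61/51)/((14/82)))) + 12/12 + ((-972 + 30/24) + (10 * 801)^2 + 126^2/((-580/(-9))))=279204925877887/4351740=64159376.68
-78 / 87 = -26 / 29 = -0.90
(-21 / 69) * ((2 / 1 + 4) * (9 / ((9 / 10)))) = -420 / 23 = -18.26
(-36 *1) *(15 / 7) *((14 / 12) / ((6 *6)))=-5 / 2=-2.50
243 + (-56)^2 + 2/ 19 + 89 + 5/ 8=527247/ 152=3468.73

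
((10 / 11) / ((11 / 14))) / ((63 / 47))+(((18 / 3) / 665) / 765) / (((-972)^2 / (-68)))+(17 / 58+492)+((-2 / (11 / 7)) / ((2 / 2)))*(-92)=1261288999251833 / 2066849336475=610.25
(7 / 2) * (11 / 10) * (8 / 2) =77 / 5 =15.40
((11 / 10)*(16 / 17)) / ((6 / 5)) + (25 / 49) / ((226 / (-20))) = 230878 / 282387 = 0.82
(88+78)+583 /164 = 27807 /164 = 169.55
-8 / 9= -0.89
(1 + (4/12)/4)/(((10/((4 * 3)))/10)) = 13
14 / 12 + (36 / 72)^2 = 1.42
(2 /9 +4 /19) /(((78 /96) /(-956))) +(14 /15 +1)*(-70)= -1432750 /2223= -644.51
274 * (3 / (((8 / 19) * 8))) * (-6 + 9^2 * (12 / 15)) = 1147923 / 80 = 14349.04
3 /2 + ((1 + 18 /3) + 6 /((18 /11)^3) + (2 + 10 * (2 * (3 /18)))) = 14777 /972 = 15.20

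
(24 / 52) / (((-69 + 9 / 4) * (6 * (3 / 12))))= -16 / 3471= -0.00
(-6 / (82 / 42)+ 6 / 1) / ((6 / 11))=220 / 41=5.37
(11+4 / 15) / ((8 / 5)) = 169 / 24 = 7.04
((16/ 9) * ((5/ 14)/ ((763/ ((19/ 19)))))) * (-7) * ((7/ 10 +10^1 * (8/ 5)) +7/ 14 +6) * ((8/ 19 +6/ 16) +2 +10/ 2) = -45820/ 43491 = -1.05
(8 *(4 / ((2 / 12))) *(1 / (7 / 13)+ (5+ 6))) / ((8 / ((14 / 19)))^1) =227.37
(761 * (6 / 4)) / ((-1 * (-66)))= 761 / 44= 17.30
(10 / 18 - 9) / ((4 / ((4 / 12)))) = -19 / 27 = -0.70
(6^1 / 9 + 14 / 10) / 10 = 31 / 150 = 0.21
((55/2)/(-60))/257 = -11/6168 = -0.00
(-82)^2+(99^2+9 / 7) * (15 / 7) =1358716 / 49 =27728.90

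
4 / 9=0.44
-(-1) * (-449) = -449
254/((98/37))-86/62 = 94.51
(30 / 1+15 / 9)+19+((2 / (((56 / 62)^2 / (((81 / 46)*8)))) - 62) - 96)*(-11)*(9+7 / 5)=239630198 / 16905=14175.11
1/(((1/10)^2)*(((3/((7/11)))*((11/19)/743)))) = 9881900/363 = 27222.87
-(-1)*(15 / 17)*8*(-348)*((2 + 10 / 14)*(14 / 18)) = -88160 / 17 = -5185.88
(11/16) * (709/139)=7799/2224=3.51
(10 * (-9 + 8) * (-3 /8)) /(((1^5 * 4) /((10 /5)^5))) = 30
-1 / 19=-0.05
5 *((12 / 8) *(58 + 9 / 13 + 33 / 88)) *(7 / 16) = 645015 / 3328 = 193.81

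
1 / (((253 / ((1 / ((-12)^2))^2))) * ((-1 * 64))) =-1 / 335757312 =-0.00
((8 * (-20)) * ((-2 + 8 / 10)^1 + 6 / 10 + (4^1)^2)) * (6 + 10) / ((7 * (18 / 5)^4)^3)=-2685546875 / 110712378300552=-0.00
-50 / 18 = -25 / 9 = -2.78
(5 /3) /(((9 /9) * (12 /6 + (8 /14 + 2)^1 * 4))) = 35 /258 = 0.14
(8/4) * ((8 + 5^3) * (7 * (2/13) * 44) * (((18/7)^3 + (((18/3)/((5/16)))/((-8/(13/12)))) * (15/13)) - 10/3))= 36713776/273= 134482.70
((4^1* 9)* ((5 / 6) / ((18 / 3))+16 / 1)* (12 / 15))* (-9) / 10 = -10458 / 25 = -418.32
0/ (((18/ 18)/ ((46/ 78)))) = 0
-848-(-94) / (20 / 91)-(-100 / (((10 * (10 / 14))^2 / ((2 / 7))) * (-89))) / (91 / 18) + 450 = 1718073 / 57850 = 29.70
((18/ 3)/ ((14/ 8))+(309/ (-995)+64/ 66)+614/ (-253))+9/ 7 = 15576758/ 5286435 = 2.95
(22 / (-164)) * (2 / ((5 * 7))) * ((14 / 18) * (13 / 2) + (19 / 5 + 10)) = -18667 / 129150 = -0.14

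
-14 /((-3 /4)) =56 /3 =18.67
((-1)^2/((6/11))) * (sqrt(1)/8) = 11/48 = 0.23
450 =450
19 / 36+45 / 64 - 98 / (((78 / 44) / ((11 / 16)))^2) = -1314997 / 97344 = -13.51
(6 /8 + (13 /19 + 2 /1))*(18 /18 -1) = 0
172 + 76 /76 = 173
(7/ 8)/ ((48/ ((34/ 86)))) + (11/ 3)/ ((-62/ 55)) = -553757/ 170624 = -3.25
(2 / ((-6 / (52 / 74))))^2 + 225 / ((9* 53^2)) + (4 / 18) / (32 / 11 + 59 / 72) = 12608307541 / 102202411617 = 0.12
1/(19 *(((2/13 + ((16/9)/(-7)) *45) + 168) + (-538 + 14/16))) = -0.00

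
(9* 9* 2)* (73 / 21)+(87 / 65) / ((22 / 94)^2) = 32349111 / 55055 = 587.58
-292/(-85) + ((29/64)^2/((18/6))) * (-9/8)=9353801/2785280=3.36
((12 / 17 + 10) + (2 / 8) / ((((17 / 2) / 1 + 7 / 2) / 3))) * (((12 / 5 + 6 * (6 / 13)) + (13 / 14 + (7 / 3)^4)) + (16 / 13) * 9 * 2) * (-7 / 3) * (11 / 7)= -137489395241 / 60147360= -2285.88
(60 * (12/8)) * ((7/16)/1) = 315/8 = 39.38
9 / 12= 0.75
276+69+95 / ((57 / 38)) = 408.33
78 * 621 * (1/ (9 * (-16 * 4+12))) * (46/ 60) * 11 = -17457/ 20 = -872.85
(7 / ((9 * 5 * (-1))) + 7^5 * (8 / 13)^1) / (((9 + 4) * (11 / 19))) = 10450741 / 7605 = 1374.19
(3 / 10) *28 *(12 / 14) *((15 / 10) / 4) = 27 / 10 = 2.70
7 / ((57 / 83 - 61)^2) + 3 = 75228331 / 25060036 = 3.00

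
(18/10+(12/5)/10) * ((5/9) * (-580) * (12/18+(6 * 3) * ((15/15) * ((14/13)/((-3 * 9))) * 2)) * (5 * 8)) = 788800/39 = 20225.64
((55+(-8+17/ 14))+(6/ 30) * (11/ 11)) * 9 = 30501/ 70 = 435.73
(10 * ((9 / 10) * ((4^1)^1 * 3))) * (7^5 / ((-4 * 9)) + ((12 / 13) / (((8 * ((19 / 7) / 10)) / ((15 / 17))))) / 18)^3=-10988254207.51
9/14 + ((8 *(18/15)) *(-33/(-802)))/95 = 1725363/2666650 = 0.65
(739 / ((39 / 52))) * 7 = 20692 / 3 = 6897.33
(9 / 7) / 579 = 3 / 1351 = 0.00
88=88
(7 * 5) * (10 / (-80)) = -35 / 8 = -4.38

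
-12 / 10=-6 / 5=-1.20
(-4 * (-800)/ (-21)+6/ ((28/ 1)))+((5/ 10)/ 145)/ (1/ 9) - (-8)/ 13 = -856847/ 5655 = -151.52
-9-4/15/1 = -139/15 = -9.27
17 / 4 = 4.25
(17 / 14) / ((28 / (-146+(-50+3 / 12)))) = -8.49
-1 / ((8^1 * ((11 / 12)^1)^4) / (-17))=44064 / 14641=3.01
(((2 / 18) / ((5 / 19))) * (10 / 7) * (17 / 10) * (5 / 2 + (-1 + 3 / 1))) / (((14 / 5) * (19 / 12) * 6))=17 / 98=0.17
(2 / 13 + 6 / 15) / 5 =36 / 325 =0.11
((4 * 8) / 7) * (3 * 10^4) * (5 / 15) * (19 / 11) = 6080000 / 77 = 78961.04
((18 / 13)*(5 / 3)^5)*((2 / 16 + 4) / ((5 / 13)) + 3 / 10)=30625 / 156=196.31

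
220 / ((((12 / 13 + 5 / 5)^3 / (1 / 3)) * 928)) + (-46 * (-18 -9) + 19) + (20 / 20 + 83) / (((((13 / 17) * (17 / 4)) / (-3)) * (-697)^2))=17321561022674339 / 13736249475000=1261.01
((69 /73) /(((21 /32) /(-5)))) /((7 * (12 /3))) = -920 /3577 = -0.26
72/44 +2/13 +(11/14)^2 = 67479/28028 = 2.41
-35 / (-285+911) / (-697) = 35 / 436322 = 0.00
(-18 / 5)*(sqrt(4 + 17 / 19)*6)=-108*sqrt(1767) / 95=-47.79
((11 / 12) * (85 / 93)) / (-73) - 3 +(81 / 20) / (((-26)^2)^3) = -378945436190593 / 125833752195840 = -3.01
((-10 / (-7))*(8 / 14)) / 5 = 8 / 49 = 0.16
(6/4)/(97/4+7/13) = 78/1289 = 0.06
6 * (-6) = -36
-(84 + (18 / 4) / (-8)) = -1335 / 16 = -83.44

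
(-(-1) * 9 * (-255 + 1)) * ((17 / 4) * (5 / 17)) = -5715 / 2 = -2857.50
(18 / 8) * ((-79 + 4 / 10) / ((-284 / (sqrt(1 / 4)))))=3537 / 11360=0.31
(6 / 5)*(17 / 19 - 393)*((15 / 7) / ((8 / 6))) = -756.20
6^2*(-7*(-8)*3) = 6048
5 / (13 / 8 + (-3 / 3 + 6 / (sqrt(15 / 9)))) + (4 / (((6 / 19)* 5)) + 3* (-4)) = -978754 / 101805 + 1920* sqrt(15) / 6787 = -8.52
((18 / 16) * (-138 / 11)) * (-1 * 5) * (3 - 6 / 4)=9315 / 88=105.85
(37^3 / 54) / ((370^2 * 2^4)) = 37 / 86400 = 0.00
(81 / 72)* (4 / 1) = 9 / 2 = 4.50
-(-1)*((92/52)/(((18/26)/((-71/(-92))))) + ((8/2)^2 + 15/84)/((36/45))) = 22.20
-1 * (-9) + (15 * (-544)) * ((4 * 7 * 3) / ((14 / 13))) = -636471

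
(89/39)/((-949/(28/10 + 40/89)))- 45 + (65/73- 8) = -3214862/61685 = -52.12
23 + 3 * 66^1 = 221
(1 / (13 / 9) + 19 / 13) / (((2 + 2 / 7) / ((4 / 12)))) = 49 / 156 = 0.31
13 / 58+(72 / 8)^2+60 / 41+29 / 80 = 7899721 / 95120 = 83.05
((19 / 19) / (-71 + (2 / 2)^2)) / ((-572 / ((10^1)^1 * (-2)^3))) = -2 / 1001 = -0.00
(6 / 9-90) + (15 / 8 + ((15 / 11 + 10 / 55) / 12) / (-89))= -684985 / 7832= -87.46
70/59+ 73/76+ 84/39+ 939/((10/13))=357038737/291460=1225.00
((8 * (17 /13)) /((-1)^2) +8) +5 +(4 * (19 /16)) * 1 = 1467 /52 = 28.21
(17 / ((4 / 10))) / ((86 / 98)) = 4165 / 86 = 48.43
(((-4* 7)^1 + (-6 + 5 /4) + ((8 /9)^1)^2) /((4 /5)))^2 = 2680650625 /1679616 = 1595.99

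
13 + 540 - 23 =530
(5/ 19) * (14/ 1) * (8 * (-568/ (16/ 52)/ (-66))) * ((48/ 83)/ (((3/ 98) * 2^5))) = 25327120/ 52041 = 486.68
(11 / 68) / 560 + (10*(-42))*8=-127948789 / 38080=-3360.00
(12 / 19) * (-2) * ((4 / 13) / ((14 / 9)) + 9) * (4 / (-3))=26784 / 1729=15.49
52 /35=1.49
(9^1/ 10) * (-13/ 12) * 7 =-273/ 40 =-6.82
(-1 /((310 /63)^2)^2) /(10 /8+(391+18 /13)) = -68262831 /15752959457500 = -0.00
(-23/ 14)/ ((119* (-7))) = 0.00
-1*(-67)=67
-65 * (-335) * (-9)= -195975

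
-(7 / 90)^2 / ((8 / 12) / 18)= -49 / 300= -0.16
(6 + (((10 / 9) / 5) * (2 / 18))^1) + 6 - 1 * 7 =407 / 81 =5.02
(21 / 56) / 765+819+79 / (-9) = 4958563 / 6120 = 810.22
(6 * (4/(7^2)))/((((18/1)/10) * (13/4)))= 160/1911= 0.08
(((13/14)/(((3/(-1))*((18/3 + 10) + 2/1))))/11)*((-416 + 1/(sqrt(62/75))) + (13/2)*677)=-103597/16632 - 65*sqrt(186)/515592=-6.23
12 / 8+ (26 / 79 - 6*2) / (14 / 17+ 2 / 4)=-7.32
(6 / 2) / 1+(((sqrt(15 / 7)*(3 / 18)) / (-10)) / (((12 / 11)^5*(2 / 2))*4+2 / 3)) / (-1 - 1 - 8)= 3.00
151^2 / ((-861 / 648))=-4925016 / 287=-17160.33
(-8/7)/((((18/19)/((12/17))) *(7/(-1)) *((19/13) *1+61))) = 988/507297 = 0.00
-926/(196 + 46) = -3.83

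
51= 51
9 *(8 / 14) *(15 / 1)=540 / 7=77.14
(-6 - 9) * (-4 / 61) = 60 / 61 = 0.98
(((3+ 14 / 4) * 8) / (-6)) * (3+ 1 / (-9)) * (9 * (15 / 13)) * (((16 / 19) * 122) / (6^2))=-126880 / 171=-741.99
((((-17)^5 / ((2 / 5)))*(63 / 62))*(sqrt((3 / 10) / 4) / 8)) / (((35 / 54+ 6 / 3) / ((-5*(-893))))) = -10783764220005*sqrt(30) / 283712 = -208186855.62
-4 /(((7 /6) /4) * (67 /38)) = -3648 /469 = -7.78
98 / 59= 1.66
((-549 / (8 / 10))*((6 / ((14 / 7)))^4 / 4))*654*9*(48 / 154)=-1963084005 / 77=-25494597.47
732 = 732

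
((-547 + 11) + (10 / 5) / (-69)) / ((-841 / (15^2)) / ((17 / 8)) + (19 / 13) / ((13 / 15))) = 7969558350 / 1078861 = 7387.01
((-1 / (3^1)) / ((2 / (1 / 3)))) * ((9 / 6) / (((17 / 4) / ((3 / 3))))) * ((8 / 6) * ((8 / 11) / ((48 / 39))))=-26 / 1683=-0.02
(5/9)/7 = 5/63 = 0.08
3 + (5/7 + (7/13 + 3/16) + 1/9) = 59641/13104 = 4.55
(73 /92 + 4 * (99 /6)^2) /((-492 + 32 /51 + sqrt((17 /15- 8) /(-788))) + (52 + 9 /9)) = -112603519616595 /45295086334457- 86926287 * sqrt(304365) /90590172668914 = -2.49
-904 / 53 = -17.06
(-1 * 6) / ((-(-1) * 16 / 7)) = -21 / 8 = -2.62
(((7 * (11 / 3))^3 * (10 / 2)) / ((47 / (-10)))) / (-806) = 11413325 / 511407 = 22.32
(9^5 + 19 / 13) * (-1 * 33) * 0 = 0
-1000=-1000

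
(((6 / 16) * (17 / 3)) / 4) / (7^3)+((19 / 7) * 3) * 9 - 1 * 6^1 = 738545 / 10976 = 67.29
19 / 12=1.58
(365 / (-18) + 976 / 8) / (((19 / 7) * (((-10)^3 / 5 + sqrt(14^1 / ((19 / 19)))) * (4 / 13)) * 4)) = -4165525 / 27350424- 166621 * sqrt(14) / 218803392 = -0.16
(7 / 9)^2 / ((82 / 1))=49 / 6642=0.01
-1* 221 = -221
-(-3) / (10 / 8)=12 / 5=2.40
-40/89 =-0.45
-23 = -23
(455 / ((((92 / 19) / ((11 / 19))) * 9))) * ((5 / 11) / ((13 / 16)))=700 / 207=3.38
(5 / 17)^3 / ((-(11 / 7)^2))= -6125 / 594473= -0.01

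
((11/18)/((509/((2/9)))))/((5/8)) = 88/206145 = 0.00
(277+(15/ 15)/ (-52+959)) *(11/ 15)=552728/ 2721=203.13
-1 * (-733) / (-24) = -733 / 24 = -30.54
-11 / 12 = -0.92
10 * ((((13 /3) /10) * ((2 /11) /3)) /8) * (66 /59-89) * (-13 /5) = 175253 /23364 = 7.50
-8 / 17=-0.47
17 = 17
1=1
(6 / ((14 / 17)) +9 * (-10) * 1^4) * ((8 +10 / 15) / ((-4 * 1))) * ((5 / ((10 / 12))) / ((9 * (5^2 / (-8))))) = -20072 / 525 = -38.23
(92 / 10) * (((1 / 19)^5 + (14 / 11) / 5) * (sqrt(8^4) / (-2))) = -51027529152 / 680927225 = -74.94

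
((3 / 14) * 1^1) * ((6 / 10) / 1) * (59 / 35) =531 / 2450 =0.22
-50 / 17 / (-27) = 50 / 459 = 0.11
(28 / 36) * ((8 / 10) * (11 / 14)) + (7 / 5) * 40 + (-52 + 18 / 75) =4.73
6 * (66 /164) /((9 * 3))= 11 /123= 0.09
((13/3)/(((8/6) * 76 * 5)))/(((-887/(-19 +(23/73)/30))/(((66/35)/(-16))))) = -849563/39368608000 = -0.00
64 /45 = 1.42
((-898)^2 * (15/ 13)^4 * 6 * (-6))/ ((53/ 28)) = -41150796120000/ 1513733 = -27184976.56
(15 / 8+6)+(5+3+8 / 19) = 2477 / 152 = 16.30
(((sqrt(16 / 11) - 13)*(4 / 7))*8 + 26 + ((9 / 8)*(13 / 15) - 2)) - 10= -12447 / 280 + 128*sqrt(11) / 77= -38.94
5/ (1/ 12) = 60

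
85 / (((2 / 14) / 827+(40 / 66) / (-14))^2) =3102086506365 / 67848169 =45721.01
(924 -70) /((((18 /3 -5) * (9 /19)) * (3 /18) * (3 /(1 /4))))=8113 /9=901.44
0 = 0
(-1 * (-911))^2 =829921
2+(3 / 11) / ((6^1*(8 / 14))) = 183 / 88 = 2.08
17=17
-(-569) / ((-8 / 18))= -5121 / 4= -1280.25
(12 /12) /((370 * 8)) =1 /2960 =0.00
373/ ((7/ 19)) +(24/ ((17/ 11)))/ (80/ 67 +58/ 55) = 167516479/ 164339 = 1019.33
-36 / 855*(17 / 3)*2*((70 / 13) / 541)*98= -186592 / 400881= -0.47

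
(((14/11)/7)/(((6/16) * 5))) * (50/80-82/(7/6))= -7802/1155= -6.75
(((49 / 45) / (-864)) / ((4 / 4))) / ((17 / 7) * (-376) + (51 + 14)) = 343 / 230830560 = 0.00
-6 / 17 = -0.35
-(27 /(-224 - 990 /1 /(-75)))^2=-18225 /1110916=-0.02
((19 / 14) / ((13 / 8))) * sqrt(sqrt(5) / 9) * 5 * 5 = 1900 * 5^(1 / 4) / 273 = 10.41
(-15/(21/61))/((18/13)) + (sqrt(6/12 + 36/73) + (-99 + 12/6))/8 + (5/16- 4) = -47659/1008 + sqrt(21170)/1168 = -47.16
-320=-320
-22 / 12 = -11 / 6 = -1.83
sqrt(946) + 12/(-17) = -12/17 + sqrt(946) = 30.05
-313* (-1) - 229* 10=-1977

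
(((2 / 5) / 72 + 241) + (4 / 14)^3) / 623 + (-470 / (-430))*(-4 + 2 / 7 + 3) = -651403811 / 1653952860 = -0.39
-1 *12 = -12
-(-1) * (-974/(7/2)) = -1948/7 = -278.29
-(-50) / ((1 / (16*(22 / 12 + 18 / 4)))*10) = 1520 / 3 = 506.67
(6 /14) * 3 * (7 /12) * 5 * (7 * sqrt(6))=105 * sqrt(6) /4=64.30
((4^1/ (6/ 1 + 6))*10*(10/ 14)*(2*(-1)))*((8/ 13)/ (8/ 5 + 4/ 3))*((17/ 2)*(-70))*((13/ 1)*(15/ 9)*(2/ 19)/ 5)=170000/ 627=271.13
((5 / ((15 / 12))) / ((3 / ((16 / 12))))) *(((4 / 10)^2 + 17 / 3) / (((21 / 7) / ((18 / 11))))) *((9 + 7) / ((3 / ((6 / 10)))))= 223744 / 12375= 18.08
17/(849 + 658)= 17/1507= 0.01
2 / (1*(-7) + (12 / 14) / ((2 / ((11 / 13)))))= -91 / 302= -0.30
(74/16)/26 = 37/208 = 0.18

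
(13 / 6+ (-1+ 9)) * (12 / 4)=61 / 2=30.50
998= 998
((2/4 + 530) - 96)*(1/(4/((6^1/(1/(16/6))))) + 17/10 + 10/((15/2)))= 183359/60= 3055.98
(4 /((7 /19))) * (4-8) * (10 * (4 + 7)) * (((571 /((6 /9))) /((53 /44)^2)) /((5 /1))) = -11089934592 /19663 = -564000.13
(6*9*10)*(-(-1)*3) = 1620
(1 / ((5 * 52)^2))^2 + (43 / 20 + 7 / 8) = 13823524001 / 4569760000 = 3.03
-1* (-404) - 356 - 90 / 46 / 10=2199 / 46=47.80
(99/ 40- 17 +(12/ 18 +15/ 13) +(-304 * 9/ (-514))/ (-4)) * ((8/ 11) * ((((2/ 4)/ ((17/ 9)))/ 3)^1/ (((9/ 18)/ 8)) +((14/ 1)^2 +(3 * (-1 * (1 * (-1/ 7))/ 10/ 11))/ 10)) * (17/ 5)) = -145408796900753/ 21223702500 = -6851.25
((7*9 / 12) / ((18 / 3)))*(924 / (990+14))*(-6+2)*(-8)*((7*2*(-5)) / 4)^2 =1980825 / 251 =7891.73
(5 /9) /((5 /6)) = 2 /3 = 0.67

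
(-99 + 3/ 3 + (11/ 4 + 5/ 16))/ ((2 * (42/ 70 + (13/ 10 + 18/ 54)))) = -22785/ 1072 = -21.25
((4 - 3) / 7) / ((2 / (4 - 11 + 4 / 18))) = -61 / 126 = -0.48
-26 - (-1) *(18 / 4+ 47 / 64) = -1329 / 64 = -20.77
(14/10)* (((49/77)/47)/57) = 49/147345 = 0.00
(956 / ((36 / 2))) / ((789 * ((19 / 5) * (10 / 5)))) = 1195 / 134919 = 0.01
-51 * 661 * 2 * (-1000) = 67422000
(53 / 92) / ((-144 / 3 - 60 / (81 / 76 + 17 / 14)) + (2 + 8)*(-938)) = -64289 / 1055063728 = -0.00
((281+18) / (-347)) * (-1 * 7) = 2093 / 347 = 6.03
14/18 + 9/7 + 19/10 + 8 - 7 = 3127/630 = 4.96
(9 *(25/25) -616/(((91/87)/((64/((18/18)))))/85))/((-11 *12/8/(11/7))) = 3966526/13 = 305117.38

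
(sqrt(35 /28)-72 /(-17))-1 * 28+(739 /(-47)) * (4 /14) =-158042 /5593+sqrt(5) /2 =-27.14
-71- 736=-807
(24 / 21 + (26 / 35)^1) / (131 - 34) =66 / 3395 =0.02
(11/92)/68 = 11/6256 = 0.00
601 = 601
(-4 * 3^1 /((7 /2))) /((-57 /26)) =208 /133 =1.56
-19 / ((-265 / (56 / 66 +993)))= 623143 / 8745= 71.26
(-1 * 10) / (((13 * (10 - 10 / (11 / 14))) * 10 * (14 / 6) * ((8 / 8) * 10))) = 11 / 9100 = 0.00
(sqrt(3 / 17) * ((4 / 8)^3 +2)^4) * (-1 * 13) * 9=-574821 * sqrt(51) / 4096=-1002.21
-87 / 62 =-1.40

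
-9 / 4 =-2.25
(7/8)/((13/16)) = 14/13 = 1.08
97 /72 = 1.35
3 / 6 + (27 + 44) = 143 / 2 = 71.50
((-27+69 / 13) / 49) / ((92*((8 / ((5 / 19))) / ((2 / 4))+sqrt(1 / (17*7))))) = -1821720 / 23017723547+3525*sqrt(119) / 322248129658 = -0.00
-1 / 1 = -1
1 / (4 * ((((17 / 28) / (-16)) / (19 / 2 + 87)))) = -10808 / 17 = -635.76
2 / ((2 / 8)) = 8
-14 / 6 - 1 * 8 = -31 / 3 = -10.33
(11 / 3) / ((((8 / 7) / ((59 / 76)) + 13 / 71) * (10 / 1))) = 322553 / 1456110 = 0.22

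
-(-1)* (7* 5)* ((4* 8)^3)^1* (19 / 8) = 2723840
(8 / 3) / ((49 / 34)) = 272 / 147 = 1.85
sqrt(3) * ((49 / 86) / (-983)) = -49 * sqrt(3) / 84538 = -0.00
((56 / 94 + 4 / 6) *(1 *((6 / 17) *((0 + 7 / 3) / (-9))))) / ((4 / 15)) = -3115 / 7191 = -0.43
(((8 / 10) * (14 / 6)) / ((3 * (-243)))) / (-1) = 28 / 10935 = 0.00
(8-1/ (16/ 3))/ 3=125/ 48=2.60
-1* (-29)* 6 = 174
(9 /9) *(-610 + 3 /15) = -3049 /5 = -609.80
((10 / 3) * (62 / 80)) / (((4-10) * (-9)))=31 / 648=0.05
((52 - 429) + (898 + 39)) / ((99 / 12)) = 2240 / 33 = 67.88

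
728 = 728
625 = 625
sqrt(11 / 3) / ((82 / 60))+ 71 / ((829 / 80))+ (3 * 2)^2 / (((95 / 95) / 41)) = 1484.25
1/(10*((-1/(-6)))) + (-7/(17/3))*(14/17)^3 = -37557/417605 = -0.09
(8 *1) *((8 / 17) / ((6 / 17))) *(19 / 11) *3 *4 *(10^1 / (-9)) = -245.66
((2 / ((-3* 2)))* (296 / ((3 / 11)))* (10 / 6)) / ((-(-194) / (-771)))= 2091980 / 873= 2396.31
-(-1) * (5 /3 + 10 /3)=5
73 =73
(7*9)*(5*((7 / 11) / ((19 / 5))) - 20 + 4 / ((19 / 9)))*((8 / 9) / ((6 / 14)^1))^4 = -27605430272 / 1371249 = -20131.60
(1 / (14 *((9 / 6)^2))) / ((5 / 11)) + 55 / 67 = 18799 / 21105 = 0.89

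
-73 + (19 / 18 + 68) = -71 / 18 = -3.94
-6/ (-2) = 3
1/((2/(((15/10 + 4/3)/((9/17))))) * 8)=0.33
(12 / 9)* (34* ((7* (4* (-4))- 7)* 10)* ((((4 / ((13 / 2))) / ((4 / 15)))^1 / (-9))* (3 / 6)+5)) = -30749600 / 117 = -262817.09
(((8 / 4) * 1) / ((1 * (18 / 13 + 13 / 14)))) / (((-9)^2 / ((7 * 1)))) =2548 / 34101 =0.07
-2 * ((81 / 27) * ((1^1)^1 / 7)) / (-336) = 1 / 392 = 0.00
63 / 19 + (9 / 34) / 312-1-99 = -6495575 / 67184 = -96.68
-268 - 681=-949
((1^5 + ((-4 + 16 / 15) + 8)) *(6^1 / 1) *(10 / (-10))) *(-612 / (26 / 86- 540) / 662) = -2394756 / 38407585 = -0.06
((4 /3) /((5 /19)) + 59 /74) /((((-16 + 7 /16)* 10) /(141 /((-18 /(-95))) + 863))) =-125532574 /2072925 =-60.56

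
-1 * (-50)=50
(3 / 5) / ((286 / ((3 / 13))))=9 / 18590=0.00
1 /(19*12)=1 /228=0.00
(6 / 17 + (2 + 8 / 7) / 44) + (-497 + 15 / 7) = -117675 / 238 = -494.43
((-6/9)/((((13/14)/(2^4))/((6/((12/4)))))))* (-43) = 38528/39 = 987.90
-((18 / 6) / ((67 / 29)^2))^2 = -6365529 / 20151121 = -0.32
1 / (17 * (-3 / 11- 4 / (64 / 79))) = -176 / 15589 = -0.01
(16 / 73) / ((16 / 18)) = 18 / 73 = 0.25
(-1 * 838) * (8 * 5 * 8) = -268160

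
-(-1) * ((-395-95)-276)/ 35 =-766/ 35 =-21.89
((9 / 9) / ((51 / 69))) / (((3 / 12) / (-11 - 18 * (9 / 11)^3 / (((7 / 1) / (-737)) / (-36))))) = -2912681452 / 14399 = -202283.59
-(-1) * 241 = 241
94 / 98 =47 / 49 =0.96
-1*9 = -9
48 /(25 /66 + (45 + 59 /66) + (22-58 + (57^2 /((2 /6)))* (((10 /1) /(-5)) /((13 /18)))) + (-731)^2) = 429 /4534705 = 0.00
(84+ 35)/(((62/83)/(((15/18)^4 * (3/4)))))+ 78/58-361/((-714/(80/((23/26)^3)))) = 528093594069137/4498460330112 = 117.39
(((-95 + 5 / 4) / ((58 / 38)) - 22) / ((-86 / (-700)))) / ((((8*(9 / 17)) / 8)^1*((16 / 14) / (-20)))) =1007617625 / 44892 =22445.37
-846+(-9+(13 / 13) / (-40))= -34201 / 40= -855.02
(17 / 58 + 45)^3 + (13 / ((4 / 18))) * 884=28219287851 / 195112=144631.23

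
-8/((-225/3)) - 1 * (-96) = 7208/75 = 96.11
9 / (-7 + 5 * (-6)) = -9 / 37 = -0.24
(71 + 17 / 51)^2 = 45796 / 9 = 5088.44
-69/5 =-13.80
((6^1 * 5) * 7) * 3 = 630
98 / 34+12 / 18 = 181 / 51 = 3.55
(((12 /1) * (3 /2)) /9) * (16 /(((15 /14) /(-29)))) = -12992 /15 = -866.13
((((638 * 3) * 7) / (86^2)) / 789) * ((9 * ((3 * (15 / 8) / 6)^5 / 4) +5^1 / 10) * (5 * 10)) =498602494775 / 2039635509248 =0.24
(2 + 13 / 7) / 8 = 27 / 56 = 0.48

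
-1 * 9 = -9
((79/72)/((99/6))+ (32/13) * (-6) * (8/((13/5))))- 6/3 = -9512033/200772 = -47.38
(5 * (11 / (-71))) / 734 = -55 / 52114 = -0.00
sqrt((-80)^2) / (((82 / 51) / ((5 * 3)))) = 746.34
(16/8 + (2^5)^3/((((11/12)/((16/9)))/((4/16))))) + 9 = 524651/33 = 15898.52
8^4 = 4096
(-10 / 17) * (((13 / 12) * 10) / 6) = -325 / 306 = -1.06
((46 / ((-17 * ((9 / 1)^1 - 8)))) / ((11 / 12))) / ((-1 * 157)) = 0.02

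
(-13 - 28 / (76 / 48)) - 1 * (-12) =-355 / 19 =-18.68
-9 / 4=-2.25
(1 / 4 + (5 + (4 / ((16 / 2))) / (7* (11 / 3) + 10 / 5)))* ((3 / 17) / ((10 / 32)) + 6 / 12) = 316569 / 56440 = 5.61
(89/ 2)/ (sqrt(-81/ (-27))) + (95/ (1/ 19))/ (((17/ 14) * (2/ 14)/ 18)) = 187320.99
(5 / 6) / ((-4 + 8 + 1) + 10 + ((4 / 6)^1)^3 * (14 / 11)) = 0.05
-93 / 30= -31 / 10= -3.10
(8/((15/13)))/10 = 52/75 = 0.69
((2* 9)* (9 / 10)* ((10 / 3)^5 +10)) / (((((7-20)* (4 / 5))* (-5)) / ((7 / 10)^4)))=24593443 / 780000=31.53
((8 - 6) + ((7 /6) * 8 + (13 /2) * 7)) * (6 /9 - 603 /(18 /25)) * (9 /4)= -1712161 /16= -107010.06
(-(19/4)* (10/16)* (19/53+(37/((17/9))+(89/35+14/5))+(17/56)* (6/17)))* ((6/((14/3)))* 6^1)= -581.63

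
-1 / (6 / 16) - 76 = -236 / 3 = -78.67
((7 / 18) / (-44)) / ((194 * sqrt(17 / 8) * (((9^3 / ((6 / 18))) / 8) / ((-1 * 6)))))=14 * sqrt(34) / 119009979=0.00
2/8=1/4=0.25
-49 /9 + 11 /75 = -1192 /225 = -5.30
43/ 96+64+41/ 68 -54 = 18035/ 1632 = 11.05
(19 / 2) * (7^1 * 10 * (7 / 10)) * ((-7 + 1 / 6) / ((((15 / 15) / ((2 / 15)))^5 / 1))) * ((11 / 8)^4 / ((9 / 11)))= -0.59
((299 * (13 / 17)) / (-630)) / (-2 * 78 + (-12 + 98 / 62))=120497 / 55252890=0.00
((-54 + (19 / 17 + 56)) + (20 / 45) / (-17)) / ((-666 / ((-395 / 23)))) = 186835 / 2343654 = 0.08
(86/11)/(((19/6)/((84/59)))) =43344/12331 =3.52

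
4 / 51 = 0.08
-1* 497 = -497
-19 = -19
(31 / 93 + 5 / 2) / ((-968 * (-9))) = 17 / 52272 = 0.00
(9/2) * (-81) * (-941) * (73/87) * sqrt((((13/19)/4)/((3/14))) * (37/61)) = 5564133 * sqrt(23414118)/134444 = 200260.35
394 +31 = 425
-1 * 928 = -928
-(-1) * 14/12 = 7/6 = 1.17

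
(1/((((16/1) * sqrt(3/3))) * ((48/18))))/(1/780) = 585/32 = 18.28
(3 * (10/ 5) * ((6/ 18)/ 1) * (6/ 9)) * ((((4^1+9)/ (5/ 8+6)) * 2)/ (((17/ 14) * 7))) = 1664/ 2703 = 0.62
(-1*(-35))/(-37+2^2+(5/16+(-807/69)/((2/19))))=-0.24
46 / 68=23 / 34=0.68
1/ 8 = 0.12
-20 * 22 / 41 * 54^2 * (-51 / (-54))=-1211760 / 41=-29555.12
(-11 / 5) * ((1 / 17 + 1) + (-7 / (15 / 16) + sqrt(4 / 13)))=17974 / 1275 - 22 * sqrt(13) / 65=12.88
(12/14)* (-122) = -732/7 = -104.57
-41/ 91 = -0.45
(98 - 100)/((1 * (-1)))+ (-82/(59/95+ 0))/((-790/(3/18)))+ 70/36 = 166634/41949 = 3.97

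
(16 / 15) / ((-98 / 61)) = -488 / 735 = -0.66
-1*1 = -1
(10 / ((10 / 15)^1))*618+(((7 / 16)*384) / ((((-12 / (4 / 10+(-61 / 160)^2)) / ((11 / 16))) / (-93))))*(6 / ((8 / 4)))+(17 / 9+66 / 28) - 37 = 138077865469 / 12902400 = 10701.72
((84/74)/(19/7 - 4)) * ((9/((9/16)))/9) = -1568/999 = -1.57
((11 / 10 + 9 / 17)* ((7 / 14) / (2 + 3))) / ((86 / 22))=3047 / 73100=0.04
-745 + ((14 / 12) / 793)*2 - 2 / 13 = -1772714 / 2379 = -745.15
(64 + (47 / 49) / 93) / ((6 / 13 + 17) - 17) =3792035 / 27342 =138.69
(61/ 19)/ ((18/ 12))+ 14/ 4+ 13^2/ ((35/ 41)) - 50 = 612911/ 3990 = 153.61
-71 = -71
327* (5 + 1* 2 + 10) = 5559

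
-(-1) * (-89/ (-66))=1.35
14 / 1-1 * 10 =4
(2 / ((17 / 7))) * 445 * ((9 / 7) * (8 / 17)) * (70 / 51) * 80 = 119616000 / 4913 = 24346.83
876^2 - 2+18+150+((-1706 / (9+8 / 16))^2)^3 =1577807967912631153286 / 47045881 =33537643134212.56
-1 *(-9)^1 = 9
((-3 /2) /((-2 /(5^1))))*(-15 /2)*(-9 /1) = 2025 /8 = 253.12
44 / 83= 0.53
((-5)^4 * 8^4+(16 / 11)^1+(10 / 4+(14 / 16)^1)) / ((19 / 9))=1212633.87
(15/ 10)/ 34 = 3/ 68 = 0.04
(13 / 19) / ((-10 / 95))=-13 / 2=-6.50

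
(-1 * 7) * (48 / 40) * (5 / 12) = -7 / 2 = -3.50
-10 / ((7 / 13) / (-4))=520 / 7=74.29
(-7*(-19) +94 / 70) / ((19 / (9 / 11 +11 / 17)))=1288348 / 124355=10.36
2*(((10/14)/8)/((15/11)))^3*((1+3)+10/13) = 0.00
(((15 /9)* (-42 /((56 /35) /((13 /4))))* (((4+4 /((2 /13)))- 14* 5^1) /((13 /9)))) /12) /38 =2625 /304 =8.63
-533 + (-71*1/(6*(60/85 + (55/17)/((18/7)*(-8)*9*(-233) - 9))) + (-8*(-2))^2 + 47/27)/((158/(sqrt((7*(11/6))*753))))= -533 + 9429745979*sqrt(38654)/12365410536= -383.07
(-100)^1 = -100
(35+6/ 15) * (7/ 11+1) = 3186/ 55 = 57.93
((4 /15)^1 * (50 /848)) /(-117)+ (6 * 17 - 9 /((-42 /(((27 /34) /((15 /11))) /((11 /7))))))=645653471 /6325020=102.08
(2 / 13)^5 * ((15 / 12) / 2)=20 / 371293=0.00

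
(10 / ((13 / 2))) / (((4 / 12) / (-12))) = -720 / 13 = -55.38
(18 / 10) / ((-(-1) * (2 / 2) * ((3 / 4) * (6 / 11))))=22 / 5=4.40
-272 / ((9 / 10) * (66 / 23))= -31280 / 297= -105.32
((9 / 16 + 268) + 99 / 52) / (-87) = -3.11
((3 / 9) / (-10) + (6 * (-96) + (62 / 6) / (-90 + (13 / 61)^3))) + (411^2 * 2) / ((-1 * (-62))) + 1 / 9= 277707985114001 / 56988799470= 4873.03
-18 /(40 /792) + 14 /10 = -355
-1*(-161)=161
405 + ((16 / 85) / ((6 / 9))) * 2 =34473 / 85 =405.56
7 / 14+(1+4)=5.50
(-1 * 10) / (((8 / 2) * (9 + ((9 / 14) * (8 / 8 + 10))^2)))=-98 / 2313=-0.04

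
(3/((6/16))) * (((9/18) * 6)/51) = 8/17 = 0.47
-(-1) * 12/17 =12/17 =0.71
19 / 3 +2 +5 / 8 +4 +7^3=8543 / 24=355.96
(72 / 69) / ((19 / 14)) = 336 / 437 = 0.77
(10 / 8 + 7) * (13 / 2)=429 / 8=53.62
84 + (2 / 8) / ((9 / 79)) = 3103 / 36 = 86.19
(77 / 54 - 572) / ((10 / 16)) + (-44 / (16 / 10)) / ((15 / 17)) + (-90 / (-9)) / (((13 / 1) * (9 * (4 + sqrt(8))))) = -3313589 / 3510 - 5 * sqrt(2) / 234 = -944.07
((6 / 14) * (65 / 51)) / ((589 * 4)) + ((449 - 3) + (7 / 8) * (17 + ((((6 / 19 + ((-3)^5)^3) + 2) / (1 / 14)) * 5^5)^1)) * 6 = -462006794920133567 / 140182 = -3295764041889.36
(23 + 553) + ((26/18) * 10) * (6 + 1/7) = 41878/63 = 664.73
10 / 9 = 1.11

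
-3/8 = -0.38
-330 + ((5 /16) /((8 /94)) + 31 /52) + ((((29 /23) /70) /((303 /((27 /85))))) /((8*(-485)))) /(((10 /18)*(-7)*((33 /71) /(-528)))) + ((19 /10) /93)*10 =-2954882046807796279 /9077206964280000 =-325.53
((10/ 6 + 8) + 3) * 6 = 76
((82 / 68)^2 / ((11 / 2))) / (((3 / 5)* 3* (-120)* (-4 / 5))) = 0.00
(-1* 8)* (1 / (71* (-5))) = 8 / 355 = 0.02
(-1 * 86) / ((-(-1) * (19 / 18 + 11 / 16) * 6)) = -8.22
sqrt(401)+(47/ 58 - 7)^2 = sqrt(401)+128881/ 3364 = 58.34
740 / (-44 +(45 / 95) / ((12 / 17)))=-1520 / 89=-17.08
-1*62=-62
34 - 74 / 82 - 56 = -22.90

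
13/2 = 6.50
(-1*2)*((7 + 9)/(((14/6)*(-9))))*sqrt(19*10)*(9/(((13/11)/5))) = 5280*sqrt(190)/91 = 799.78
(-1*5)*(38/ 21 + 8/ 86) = -8590/ 903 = -9.51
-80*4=-320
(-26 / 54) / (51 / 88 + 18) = -1144 / 44145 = -0.03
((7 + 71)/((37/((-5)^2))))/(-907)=-1950/33559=-0.06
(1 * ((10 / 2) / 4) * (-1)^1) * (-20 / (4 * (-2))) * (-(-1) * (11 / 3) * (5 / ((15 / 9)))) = -275 / 8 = -34.38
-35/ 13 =-2.69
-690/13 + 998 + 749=22021/13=1693.92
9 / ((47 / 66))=594 / 47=12.64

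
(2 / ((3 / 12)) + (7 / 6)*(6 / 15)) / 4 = 2.12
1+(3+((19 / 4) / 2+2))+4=12.38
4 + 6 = 10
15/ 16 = 0.94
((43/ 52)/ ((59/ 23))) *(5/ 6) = 4945/ 18408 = 0.27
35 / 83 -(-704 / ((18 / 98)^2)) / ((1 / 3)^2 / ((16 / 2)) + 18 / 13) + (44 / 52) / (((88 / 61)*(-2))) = 39414189313 / 2641392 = 14921.75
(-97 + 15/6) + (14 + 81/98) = -3904/49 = -79.67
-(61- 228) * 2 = 334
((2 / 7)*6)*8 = 96 / 7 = 13.71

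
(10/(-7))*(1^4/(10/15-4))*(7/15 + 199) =2992/35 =85.49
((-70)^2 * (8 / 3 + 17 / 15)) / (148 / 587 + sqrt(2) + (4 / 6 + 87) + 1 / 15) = 63506667579600 / 300011813447- 721785912750 * sqrt(2) / 300011813447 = 208.28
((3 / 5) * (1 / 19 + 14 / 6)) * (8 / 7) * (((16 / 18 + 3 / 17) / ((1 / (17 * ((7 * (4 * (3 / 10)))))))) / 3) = 82.97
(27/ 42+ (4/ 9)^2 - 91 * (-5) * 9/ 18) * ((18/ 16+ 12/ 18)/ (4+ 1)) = 5567167/ 68040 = 81.82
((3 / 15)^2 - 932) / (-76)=23299 / 1900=12.26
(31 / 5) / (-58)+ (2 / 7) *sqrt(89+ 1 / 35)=-31 / 290+ 4 *sqrt(27265) / 245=2.59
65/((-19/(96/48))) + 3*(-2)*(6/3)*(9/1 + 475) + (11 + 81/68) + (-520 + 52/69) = -563584501/89148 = -6321.90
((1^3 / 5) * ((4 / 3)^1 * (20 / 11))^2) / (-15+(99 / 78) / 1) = -33280 / 388773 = -0.09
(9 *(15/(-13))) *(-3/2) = 405/26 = 15.58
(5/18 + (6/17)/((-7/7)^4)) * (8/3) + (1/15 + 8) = 22373/2295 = 9.75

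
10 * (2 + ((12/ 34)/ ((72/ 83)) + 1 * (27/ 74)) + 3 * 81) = 9275425/ 3774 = 2457.72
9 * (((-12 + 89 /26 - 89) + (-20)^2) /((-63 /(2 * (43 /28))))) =-338109 /2548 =-132.70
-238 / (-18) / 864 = 119 / 7776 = 0.02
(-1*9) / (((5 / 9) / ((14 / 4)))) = -567 / 10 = -56.70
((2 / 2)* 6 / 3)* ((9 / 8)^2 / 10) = 81 / 320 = 0.25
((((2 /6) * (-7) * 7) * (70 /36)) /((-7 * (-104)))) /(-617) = 245 /3465072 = 0.00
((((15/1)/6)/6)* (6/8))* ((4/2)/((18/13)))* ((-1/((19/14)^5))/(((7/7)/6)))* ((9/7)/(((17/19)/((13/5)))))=-4869228/2215457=-2.20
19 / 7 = 2.71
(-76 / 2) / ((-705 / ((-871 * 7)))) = -231686 / 705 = -328.63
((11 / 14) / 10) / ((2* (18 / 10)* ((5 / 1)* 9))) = 11 / 22680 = 0.00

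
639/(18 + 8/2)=639/22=29.05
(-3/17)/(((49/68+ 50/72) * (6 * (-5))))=9/2165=0.00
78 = 78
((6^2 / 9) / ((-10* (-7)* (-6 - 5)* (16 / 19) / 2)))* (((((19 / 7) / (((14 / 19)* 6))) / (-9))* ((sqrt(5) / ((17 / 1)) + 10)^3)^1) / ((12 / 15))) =594709595* sqrt(5) / 32031502272 + 991639925 / 942103008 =1.09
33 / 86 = 0.38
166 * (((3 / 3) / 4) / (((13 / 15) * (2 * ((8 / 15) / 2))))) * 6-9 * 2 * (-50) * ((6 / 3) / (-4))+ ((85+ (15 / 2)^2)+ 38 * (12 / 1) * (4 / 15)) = 182807 / 520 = 351.55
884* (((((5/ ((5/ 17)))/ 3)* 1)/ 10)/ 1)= 500.93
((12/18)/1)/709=2/2127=0.00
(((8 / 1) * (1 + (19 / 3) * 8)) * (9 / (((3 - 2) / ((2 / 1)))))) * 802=5966880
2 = 2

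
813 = 813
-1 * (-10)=10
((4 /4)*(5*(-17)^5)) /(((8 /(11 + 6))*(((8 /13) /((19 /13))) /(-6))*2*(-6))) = -2293069055 /128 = -17914601.99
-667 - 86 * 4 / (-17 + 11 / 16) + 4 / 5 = -841871 / 1305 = -645.11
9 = 9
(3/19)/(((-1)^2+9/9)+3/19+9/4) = 12/335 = 0.04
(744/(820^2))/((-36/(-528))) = 682/42025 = 0.02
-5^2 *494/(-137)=12350/137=90.15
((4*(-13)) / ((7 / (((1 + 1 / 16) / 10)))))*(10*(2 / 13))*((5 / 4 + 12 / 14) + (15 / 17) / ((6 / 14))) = -1983 / 392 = -5.06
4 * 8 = 32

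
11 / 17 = 0.65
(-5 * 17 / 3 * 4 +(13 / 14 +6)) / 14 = -4469 / 588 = -7.60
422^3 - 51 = 75151397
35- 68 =-33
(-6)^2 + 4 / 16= 145 / 4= 36.25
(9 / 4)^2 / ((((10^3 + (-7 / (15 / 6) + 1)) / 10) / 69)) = 6075 / 1736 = 3.50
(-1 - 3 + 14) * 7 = 70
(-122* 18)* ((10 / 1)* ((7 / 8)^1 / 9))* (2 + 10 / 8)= -27755 / 4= -6938.75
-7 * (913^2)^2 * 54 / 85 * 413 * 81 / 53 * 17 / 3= -2928793323070280358 / 265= -11052050275736907.01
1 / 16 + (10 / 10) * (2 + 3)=81 / 16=5.06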